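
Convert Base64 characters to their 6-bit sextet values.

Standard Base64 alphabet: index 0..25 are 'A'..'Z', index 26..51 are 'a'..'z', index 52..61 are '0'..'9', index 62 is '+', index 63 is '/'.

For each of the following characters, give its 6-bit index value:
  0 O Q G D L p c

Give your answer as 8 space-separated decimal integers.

'0': 0..9 range, 52 + ord('0') − ord('0') = 52
'O': A..Z range, ord('O') − ord('A') = 14
'Q': A..Z range, ord('Q') − ord('A') = 16
'G': A..Z range, ord('G') − ord('A') = 6
'D': A..Z range, ord('D') − ord('A') = 3
'L': A..Z range, ord('L') − ord('A') = 11
'p': a..z range, 26 + ord('p') − ord('a') = 41
'c': a..z range, 26 + ord('c') − ord('a') = 28

Answer: 52 14 16 6 3 11 41 28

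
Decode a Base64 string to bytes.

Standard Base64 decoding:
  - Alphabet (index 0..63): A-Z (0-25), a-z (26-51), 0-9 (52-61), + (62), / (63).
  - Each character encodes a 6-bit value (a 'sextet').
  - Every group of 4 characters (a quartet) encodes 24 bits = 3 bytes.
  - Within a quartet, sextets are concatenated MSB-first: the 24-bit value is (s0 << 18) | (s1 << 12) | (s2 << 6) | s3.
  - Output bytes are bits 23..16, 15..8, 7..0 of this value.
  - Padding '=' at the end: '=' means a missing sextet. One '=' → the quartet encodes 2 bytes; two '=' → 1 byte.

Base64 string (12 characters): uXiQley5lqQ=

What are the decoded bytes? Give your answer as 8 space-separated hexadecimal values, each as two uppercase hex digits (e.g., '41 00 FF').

Answer: B9 78 90 95 EC B9 96 A4

Derivation:
After char 0 ('u'=46): chars_in_quartet=1 acc=0x2E bytes_emitted=0
After char 1 ('X'=23): chars_in_quartet=2 acc=0xB97 bytes_emitted=0
After char 2 ('i'=34): chars_in_quartet=3 acc=0x2E5E2 bytes_emitted=0
After char 3 ('Q'=16): chars_in_quartet=4 acc=0xB97890 -> emit B9 78 90, reset; bytes_emitted=3
After char 4 ('l'=37): chars_in_quartet=1 acc=0x25 bytes_emitted=3
After char 5 ('e'=30): chars_in_quartet=2 acc=0x95E bytes_emitted=3
After char 6 ('y'=50): chars_in_quartet=3 acc=0x257B2 bytes_emitted=3
After char 7 ('5'=57): chars_in_quartet=4 acc=0x95ECB9 -> emit 95 EC B9, reset; bytes_emitted=6
After char 8 ('l'=37): chars_in_quartet=1 acc=0x25 bytes_emitted=6
After char 9 ('q'=42): chars_in_quartet=2 acc=0x96A bytes_emitted=6
After char 10 ('Q'=16): chars_in_quartet=3 acc=0x25A90 bytes_emitted=6
Padding '=': partial quartet acc=0x25A90 -> emit 96 A4; bytes_emitted=8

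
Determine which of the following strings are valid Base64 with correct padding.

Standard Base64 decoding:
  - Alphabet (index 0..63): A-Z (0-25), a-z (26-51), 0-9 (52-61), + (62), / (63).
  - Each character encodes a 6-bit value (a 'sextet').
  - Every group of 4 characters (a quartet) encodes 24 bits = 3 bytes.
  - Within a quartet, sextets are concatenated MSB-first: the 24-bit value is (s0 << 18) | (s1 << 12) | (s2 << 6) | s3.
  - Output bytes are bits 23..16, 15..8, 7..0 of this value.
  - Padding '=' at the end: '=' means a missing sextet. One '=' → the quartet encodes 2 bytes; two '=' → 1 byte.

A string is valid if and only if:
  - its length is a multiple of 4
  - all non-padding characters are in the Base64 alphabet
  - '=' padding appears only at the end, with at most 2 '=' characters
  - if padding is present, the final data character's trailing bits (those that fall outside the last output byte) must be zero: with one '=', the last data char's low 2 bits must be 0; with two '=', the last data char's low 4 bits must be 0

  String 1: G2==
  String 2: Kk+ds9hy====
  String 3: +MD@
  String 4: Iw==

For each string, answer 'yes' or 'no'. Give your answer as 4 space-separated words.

Answer: no no no yes

Derivation:
String 1: 'G2==' → invalid (bad trailing bits)
String 2: 'Kk+ds9hy====' → invalid (4 pad chars (max 2))
String 3: '+MD@' → invalid (bad char(s): ['@'])
String 4: 'Iw==' → valid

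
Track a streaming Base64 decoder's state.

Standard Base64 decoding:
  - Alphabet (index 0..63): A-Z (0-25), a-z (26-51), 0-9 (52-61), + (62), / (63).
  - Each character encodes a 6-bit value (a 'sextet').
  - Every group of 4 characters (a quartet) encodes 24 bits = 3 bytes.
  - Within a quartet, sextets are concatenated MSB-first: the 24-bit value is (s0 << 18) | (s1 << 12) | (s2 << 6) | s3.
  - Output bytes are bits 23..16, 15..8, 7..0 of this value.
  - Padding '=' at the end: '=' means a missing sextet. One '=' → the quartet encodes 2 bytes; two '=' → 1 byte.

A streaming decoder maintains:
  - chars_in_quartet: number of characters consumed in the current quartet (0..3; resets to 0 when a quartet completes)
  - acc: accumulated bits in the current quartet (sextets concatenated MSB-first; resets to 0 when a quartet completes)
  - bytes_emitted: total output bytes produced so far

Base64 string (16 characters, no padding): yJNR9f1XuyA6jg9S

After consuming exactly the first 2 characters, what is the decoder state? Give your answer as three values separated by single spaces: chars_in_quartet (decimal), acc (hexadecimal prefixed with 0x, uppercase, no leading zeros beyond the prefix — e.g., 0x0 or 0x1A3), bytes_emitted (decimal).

Answer: 2 0xC89 0

Derivation:
After char 0 ('y'=50): chars_in_quartet=1 acc=0x32 bytes_emitted=0
After char 1 ('J'=9): chars_in_quartet=2 acc=0xC89 bytes_emitted=0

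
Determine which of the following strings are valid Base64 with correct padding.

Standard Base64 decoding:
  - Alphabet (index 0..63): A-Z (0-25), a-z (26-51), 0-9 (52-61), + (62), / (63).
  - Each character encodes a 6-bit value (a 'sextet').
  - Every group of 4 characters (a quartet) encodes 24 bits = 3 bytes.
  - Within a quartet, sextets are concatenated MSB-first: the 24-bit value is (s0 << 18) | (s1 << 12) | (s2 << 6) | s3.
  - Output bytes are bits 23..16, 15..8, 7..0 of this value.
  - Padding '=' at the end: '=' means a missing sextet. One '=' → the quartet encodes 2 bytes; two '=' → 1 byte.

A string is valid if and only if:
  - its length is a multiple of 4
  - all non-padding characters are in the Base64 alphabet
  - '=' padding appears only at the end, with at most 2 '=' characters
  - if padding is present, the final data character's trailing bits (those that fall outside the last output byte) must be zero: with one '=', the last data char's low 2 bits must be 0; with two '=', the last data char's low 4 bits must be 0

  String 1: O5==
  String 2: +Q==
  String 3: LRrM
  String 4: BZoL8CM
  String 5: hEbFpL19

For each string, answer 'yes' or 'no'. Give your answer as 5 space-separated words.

String 1: 'O5==' → invalid (bad trailing bits)
String 2: '+Q==' → valid
String 3: 'LRrM' → valid
String 4: 'BZoL8CM' → invalid (len=7 not mult of 4)
String 5: 'hEbFpL19' → valid

Answer: no yes yes no yes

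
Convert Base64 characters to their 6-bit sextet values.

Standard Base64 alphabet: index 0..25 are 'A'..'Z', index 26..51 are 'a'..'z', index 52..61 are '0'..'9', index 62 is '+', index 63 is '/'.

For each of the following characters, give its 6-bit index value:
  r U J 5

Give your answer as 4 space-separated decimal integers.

Answer: 43 20 9 57

Derivation:
'r': a..z range, 26 + ord('r') − ord('a') = 43
'U': A..Z range, ord('U') − ord('A') = 20
'J': A..Z range, ord('J') − ord('A') = 9
'5': 0..9 range, 52 + ord('5') − ord('0') = 57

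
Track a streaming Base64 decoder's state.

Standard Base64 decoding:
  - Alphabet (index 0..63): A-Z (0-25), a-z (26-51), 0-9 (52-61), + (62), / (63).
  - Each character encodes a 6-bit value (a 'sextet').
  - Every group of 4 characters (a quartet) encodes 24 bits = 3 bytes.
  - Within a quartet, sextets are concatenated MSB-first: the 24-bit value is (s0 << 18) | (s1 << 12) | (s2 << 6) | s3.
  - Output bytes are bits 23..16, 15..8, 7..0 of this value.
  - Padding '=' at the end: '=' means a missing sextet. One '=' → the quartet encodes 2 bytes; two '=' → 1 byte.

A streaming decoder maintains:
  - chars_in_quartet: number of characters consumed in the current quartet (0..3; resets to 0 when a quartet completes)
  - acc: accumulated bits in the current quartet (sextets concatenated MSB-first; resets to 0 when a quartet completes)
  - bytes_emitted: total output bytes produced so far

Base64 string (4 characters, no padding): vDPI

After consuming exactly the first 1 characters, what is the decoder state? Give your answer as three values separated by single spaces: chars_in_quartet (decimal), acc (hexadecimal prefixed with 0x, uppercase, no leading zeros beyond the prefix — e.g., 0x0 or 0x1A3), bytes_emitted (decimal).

Answer: 1 0x2F 0

Derivation:
After char 0 ('v'=47): chars_in_quartet=1 acc=0x2F bytes_emitted=0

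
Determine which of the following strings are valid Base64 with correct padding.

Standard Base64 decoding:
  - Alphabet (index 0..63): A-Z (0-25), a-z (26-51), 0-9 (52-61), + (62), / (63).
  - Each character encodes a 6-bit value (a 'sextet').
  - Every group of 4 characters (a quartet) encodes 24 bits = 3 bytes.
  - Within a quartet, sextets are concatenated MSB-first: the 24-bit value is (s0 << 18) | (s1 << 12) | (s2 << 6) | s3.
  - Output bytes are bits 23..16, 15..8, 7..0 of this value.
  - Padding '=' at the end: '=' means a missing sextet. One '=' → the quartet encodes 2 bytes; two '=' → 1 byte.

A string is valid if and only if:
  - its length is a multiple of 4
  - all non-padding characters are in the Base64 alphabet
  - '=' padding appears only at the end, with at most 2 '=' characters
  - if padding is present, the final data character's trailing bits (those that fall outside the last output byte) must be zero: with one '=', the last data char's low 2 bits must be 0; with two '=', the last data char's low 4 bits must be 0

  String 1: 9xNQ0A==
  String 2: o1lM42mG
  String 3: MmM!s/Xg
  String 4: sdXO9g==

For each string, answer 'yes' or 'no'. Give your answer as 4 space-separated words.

Answer: yes yes no yes

Derivation:
String 1: '9xNQ0A==' → valid
String 2: 'o1lM42mG' → valid
String 3: 'MmM!s/Xg' → invalid (bad char(s): ['!'])
String 4: 'sdXO9g==' → valid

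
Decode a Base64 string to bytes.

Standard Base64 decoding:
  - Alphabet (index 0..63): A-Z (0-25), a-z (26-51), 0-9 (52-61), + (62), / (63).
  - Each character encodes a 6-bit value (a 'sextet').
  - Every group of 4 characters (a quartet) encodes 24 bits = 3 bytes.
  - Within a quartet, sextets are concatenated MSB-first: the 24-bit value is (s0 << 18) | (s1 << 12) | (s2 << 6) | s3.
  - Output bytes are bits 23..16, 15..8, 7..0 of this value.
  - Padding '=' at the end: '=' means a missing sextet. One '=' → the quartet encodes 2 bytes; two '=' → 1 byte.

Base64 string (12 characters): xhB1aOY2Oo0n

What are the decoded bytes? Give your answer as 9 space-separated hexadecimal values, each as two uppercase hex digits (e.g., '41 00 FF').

Answer: C6 10 75 68 E6 36 3A 8D 27

Derivation:
After char 0 ('x'=49): chars_in_quartet=1 acc=0x31 bytes_emitted=0
After char 1 ('h'=33): chars_in_quartet=2 acc=0xC61 bytes_emitted=0
After char 2 ('B'=1): chars_in_quartet=3 acc=0x31841 bytes_emitted=0
After char 3 ('1'=53): chars_in_quartet=4 acc=0xC61075 -> emit C6 10 75, reset; bytes_emitted=3
After char 4 ('a'=26): chars_in_quartet=1 acc=0x1A bytes_emitted=3
After char 5 ('O'=14): chars_in_quartet=2 acc=0x68E bytes_emitted=3
After char 6 ('Y'=24): chars_in_quartet=3 acc=0x1A398 bytes_emitted=3
After char 7 ('2'=54): chars_in_quartet=4 acc=0x68E636 -> emit 68 E6 36, reset; bytes_emitted=6
After char 8 ('O'=14): chars_in_quartet=1 acc=0xE bytes_emitted=6
After char 9 ('o'=40): chars_in_quartet=2 acc=0x3A8 bytes_emitted=6
After char 10 ('0'=52): chars_in_quartet=3 acc=0xEA34 bytes_emitted=6
After char 11 ('n'=39): chars_in_quartet=4 acc=0x3A8D27 -> emit 3A 8D 27, reset; bytes_emitted=9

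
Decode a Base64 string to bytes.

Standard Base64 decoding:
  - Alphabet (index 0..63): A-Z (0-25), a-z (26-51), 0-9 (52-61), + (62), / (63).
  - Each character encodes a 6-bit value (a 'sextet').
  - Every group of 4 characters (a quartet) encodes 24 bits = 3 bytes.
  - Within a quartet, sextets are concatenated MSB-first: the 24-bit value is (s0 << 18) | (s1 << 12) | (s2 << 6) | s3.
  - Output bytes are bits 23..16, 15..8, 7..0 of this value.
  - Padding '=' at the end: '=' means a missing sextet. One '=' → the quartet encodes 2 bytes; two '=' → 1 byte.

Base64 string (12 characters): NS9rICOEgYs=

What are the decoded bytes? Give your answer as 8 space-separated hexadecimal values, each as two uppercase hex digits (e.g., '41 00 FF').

After char 0 ('N'=13): chars_in_quartet=1 acc=0xD bytes_emitted=0
After char 1 ('S'=18): chars_in_quartet=2 acc=0x352 bytes_emitted=0
After char 2 ('9'=61): chars_in_quartet=3 acc=0xD4BD bytes_emitted=0
After char 3 ('r'=43): chars_in_quartet=4 acc=0x352F6B -> emit 35 2F 6B, reset; bytes_emitted=3
After char 4 ('I'=8): chars_in_quartet=1 acc=0x8 bytes_emitted=3
After char 5 ('C'=2): chars_in_quartet=2 acc=0x202 bytes_emitted=3
After char 6 ('O'=14): chars_in_quartet=3 acc=0x808E bytes_emitted=3
After char 7 ('E'=4): chars_in_quartet=4 acc=0x202384 -> emit 20 23 84, reset; bytes_emitted=6
After char 8 ('g'=32): chars_in_quartet=1 acc=0x20 bytes_emitted=6
After char 9 ('Y'=24): chars_in_quartet=2 acc=0x818 bytes_emitted=6
After char 10 ('s'=44): chars_in_quartet=3 acc=0x2062C bytes_emitted=6
Padding '=': partial quartet acc=0x2062C -> emit 81 8B; bytes_emitted=8

Answer: 35 2F 6B 20 23 84 81 8B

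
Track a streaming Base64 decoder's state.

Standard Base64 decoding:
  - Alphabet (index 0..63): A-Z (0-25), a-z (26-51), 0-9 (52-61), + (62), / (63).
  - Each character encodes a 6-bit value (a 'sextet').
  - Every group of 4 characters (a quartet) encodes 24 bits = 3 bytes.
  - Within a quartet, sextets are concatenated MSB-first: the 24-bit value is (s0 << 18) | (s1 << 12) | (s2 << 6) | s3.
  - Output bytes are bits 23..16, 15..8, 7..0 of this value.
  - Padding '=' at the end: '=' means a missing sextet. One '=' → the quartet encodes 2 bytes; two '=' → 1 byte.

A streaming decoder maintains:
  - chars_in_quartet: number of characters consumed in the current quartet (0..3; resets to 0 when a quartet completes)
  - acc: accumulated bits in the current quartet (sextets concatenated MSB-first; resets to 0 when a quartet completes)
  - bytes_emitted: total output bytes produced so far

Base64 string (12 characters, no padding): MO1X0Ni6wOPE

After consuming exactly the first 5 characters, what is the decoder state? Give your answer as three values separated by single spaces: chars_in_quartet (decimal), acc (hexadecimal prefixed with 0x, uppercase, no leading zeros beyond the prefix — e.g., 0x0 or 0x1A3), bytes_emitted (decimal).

After char 0 ('M'=12): chars_in_quartet=1 acc=0xC bytes_emitted=0
After char 1 ('O'=14): chars_in_quartet=2 acc=0x30E bytes_emitted=0
After char 2 ('1'=53): chars_in_quartet=3 acc=0xC3B5 bytes_emitted=0
After char 3 ('X'=23): chars_in_quartet=4 acc=0x30ED57 -> emit 30 ED 57, reset; bytes_emitted=3
After char 4 ('0'=52): chars_in_quartet=1 acc=0x34 bytes_emitted=3

Answer: 1 0x34 3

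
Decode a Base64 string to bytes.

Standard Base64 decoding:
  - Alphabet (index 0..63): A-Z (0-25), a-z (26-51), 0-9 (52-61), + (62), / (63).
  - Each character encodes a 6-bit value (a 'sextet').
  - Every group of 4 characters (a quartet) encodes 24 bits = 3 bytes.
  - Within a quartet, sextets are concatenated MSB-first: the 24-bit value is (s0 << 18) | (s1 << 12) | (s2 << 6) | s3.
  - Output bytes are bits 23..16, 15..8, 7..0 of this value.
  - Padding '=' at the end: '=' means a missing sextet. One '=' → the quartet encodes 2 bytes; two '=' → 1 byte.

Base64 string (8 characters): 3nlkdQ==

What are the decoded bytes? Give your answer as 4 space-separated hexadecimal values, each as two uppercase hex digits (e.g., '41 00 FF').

Answer: DE 79 64 75

Derivation:
After char 0 ('3'=55): chars_in_quartet=1 acc=0x37 bytes_emitted=0
After char 1 ('n'=39): chars_in_quartet=2 acc=0xDE7 bytes_emitted=0
After char 2 ('l'=37): chars_in_quartet=3 acc=0x379E5 bytes_emitted=0
After char 3 ('k'=36): chars_in_quartet=4 acc=0xDE7964 -> emit DE 79 64, reset; bytes_emitted=3
After char 4 ('d'=29): chars_in_quartet=1 acc=0x1D bytes_emitted=3
After char 5 ('Q'=16): chars_in_quartet=2 acc=0x750 bytes_emitted=3
Padding '==': partial quartet acc=0x750 -> emit 75; bytes_emitted=4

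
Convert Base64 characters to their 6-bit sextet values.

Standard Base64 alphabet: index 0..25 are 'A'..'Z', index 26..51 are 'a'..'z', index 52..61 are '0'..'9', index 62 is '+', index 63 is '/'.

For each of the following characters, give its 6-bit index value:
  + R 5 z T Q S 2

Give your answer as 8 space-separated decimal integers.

'+': index 62
'R': A..Z range, ord('R') − ord('A') = 17
'5': 0..9 range, 52 + ord('5') − ord('0') = 57
'z': a..z range, 26 + ord('z') − ord('a') = 51
'T': A..Z range, ord('T') − ord('A') = 19
'Q': A..Z range, ord('Q') − ord('A') = 16
'S': A..Z range, ord('S') − ord('A') = 18
'2': 0..9 range, 52 + ord('2') − ord('0') = 54

Answer: 62 17 57 51 19 16 18 54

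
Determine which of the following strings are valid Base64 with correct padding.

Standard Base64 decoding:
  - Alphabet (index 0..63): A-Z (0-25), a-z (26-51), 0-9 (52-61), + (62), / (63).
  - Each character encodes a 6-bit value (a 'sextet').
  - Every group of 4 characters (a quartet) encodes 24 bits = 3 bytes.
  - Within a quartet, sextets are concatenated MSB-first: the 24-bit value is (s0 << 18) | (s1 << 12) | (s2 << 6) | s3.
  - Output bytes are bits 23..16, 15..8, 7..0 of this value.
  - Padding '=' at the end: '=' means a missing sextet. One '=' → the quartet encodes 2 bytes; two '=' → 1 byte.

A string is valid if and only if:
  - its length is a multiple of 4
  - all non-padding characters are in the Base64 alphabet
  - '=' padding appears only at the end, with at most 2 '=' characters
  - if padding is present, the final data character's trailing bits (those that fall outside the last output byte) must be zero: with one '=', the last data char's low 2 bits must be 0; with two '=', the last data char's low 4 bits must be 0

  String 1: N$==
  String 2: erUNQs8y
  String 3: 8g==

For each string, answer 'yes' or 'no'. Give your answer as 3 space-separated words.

Answer: no yes yes

Derivation:
String 1: 'N$==' → invalid (bad char(s): ['$'])
String 2: 'erUNQs8y' → valid
String 3: '8g==' → valid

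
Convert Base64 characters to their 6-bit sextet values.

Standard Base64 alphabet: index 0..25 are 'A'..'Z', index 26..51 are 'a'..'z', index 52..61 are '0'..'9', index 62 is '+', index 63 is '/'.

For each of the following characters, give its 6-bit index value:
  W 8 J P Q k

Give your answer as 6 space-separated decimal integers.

'W': A..Z range, ord('W') − ord('A') = 22
'8': 0..9 range, 52 + ord('8') − ord('0') = 60
'J': A..Z range, ord('J') − ord('A') = 9
'P': A..Z range, ord('P') − ord('A') = 15
'Q': A..Z range, ord('Q') − ord('A') = 16
'k': a..z range, 26 + ord('k') − ord('a') = 36

Answer: 22 60 9 15 16 36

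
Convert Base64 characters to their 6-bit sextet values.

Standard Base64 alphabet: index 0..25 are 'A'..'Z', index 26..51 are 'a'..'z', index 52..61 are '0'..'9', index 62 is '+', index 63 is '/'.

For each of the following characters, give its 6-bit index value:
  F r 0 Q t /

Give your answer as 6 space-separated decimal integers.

Answer: 5 43 52 16 45 63

Derivation:
'F': A..Z range, ord('F') − ord('A') = 5
'r': a..z range, 26 + ord('r') − ord('a') = 43
'0': 0..9 range, 52 + ord('0') − ord('0') = 52
'Q': A..Z range, ord('Q') − ord('A') = 16
't': a..z range, 26 + ord('t') − ord('a') = 45
'/': index 63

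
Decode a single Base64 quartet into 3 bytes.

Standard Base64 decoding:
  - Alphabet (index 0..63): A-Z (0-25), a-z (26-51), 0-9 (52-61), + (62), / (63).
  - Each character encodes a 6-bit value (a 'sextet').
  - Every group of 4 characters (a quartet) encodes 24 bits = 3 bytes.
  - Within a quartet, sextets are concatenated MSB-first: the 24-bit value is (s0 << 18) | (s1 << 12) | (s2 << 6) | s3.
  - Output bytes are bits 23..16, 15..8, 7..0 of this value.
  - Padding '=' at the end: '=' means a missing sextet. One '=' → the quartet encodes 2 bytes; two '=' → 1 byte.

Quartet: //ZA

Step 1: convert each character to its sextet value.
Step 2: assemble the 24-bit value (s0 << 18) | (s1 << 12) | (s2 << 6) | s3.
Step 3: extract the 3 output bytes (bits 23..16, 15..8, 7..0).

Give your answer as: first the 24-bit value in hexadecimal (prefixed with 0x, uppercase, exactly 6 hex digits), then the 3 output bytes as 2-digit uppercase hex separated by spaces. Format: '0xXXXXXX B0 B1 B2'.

Answer: 0xFFF640 FF F6 40

Derivation:
Sextets: /=63, /=63, Z=25, A=0
24-bit: (63<<18) | (63<<12) | (25<<6) | 0
      = 0xFC0000 | 0x03F000 | 0x000640 | 0x000000
      = 0xFFF640
Bytes: (v>>16)&0xFF=FF, (v>>8)&0xFF=F6, v&0xFF=40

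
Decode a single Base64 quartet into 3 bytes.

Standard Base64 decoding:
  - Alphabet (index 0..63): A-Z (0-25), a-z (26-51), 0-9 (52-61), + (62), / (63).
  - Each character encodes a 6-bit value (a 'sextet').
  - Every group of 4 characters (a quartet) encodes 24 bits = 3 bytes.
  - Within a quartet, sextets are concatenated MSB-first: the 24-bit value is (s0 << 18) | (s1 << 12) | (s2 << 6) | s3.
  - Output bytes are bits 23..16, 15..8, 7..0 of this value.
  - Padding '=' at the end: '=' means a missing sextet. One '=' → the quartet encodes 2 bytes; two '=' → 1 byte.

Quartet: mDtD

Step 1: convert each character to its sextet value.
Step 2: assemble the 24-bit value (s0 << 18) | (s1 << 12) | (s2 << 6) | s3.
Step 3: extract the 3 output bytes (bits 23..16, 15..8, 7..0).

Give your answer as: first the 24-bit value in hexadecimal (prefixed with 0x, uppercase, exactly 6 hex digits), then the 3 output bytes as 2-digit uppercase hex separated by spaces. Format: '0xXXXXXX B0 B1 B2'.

Sextets: m=38, D=3, t=45, D=3
24-bit: (38<<18) | (3<<12) | (45<<6) | 3
      = 0x980000 | 0x003000 | 0x000B40 | 0x000003
      = 0x983B43
Bytes: (v>>16)&0xFF=98, (v>>8)&0xFF=3B, v&0xFF=43

Answer: 0x983B43 98 3B 43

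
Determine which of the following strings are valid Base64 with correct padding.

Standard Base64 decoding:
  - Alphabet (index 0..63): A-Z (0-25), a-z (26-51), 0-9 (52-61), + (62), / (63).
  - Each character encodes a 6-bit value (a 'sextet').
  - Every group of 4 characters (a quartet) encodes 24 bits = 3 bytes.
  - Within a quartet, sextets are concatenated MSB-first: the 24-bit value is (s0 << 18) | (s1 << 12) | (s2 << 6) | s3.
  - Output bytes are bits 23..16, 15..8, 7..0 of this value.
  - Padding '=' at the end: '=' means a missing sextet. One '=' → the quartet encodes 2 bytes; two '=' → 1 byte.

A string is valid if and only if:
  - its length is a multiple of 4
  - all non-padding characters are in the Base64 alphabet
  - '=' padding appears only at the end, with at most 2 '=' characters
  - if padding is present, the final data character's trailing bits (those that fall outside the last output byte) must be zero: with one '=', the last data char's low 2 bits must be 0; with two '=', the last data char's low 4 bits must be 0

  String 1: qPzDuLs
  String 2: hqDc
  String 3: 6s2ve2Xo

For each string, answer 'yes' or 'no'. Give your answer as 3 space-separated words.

Answer: no yes yes

Derivation:
String 1: 'qPzDuLs' → invalid (len=7 not mult of 4)
String 2: 'hqDc' → valid
String 3: '6s2ve2Xo' → valid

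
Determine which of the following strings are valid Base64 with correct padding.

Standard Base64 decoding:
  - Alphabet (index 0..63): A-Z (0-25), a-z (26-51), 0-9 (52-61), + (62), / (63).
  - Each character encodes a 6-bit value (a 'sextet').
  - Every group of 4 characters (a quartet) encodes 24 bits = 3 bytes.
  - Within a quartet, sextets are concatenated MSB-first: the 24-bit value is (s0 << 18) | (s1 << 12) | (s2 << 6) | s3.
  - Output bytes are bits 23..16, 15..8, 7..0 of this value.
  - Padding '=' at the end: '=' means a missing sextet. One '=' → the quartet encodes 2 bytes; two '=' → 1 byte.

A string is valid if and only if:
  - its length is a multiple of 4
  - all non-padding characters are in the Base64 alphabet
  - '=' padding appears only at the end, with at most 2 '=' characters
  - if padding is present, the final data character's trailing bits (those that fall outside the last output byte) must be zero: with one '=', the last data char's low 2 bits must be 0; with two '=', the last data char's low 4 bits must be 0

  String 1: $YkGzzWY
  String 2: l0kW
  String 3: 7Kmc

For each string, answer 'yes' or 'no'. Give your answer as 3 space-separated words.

Answer: no yes yes

Derivation:
String 1: '$YkGzzWY' → invalid (bad char(s): ['$'])
String 2: 'l0kW' → valid
String 3: '7Kmc' → valid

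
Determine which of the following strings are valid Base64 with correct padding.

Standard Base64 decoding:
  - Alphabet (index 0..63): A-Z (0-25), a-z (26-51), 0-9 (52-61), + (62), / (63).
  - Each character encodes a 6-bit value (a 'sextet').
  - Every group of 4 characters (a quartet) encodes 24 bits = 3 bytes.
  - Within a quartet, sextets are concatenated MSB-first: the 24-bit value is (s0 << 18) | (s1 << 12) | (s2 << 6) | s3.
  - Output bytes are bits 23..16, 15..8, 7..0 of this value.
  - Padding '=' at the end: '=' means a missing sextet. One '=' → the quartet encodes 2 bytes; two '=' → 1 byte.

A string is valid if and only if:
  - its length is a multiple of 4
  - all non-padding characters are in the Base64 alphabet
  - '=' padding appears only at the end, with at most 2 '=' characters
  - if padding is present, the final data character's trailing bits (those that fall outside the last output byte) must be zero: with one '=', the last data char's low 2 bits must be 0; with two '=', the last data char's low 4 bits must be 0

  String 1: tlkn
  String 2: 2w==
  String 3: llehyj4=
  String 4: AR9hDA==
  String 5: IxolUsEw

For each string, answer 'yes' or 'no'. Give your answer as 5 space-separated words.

String 1: 'tlkn' → valid
String 2: '2w==' → valid
String 3: 'llehyj4=' → valid
String 4: 'AR9hDA==' → valid
String 5: 'IxolUsEw' → valid

Answer: yes yes yes yes yes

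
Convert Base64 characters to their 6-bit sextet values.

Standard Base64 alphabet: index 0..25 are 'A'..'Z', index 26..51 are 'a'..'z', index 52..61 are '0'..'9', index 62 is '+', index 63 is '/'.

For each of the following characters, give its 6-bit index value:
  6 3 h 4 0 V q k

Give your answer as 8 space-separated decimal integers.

'6': 0..9 range, 52 + ord('6') − ord('0') = 58
'3': 0..9 range, 52 + ord('3') − ord('0') = 55
'h': a..z range, 26 + ord('h') − ord('a') = 33
'4': 0..9 range, 52 + ord('4') − ord('0') = 56
'0': 0..9 range, 52 + ord('0') − ord('0') = 52
'V': A..Z range, ord('V') − ord('A') = 21
'q': a..z range, 26 + ord('q') − ord('a') = 42
'k': a..z range, 26 + ord('k') − ord('a') = 36

Answer: 58 55 33 56 52 21 42 36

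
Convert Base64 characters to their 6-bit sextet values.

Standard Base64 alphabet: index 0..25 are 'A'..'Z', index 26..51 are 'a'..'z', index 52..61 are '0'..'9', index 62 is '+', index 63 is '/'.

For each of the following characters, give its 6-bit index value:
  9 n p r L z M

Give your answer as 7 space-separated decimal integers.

'9': 0..9 range, 52 + ord('9') − ord('0') = 61
'n': a..z range, 26 + ord('n') − ord('a') = 39
'p': a..z range, 26 + ord('p') − ord('a') = 41
'r': a..z range, 26 + ord('r') − ord('a') = 43
'L': A..Z range, ord('L') − ord('A') = 11
'z': a..z range, 26 + ord('z') − ord('a') = 51
'M': A..Z range, ord('M') − ord('A') = 12

Answer: 61 39 41 43 11 51 12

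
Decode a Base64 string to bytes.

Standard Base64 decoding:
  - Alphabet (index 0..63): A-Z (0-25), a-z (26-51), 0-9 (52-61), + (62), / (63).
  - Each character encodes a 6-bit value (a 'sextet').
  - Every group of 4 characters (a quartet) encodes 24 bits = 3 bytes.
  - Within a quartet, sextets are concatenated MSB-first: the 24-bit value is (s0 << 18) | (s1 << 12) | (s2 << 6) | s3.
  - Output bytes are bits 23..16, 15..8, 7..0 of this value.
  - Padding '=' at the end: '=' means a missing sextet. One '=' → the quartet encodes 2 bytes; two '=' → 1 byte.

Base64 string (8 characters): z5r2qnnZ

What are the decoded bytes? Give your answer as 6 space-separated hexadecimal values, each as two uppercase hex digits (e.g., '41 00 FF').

After char 0 ('z'=51): chars_in_quartet=1 acc=0x33 bytes_emitted=0
After char 1 ('5'=57): chars_in_quartet=2 acc=0xCF9 bytes_emitted=0
After char 2 ('r'=43): chars_in_quartet=3 acc=0x33E6B bytes_emitted=0
After char 3 ('2'=54): chars_in_quartet=4 acc=0xCF9AF6 -> emit CF 9A F6, reset; bytes_emitted=3
After char 4 ('q'=42): chars_in_quartet=1 acc=0x2A bytes_emitted=3
After char 5 ('n'=39): chars_in_quartet=2 acc=0xAA7 bytes_emitted=3
After char 6 ('n'=39): chars_in_quartet=3 acc=0x2A9E7 bytes_emitted=3
After char 7 ('Z'=25): chars_in_quartet=4 acc=0xAA79D9 -> emit AA 79 D9, reset; bytes_emitted=6

Answer: CF 9A F6 AA 79 D9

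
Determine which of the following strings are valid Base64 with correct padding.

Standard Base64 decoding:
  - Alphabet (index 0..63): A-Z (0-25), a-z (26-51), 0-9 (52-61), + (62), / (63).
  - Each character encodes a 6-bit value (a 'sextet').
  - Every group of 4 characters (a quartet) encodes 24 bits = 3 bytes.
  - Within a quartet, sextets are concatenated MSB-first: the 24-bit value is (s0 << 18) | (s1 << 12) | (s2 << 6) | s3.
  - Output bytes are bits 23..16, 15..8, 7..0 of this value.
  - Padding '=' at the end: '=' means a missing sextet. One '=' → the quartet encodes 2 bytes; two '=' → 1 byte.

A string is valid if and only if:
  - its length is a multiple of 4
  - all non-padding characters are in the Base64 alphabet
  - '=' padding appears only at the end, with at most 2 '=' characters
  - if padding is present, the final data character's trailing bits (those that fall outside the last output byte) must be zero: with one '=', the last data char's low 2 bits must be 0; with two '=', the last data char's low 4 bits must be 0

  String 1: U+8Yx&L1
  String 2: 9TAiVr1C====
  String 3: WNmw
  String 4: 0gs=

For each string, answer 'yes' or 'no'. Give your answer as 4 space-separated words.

String 1: 'U+8Yx&L1' → invalid (bad char(s): ['&'])
String 2: '9TAiVr1C====' → invalid (4 pad chars (max 2))
String 3: 'WNmw' → valid
String 4: '0gs=' → valid

Answer: no no yes yes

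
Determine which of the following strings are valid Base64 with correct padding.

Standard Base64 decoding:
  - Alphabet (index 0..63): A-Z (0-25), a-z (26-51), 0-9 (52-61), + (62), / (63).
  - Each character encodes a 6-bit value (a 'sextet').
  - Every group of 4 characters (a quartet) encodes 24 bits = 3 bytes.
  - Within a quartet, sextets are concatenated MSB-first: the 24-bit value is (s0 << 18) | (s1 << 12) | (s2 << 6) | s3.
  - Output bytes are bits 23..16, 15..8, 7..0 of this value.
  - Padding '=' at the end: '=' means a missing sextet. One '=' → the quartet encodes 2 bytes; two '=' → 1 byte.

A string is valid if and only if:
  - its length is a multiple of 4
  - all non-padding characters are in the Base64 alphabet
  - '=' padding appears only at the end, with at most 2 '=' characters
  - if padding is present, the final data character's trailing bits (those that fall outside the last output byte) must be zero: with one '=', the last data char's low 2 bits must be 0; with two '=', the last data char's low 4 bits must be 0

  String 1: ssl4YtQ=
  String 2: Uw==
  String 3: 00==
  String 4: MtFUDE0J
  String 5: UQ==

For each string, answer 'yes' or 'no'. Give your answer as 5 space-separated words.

String 1: 'ssl4YtQ=' → valid
String 2: 'Uw==' → valid
String 3: '00==' → invalid (bad trailing bits)
String 4: 'MtFUDE0J' → valid
String 5: 'UQ==' → valid

Answer: yes yes no yes yes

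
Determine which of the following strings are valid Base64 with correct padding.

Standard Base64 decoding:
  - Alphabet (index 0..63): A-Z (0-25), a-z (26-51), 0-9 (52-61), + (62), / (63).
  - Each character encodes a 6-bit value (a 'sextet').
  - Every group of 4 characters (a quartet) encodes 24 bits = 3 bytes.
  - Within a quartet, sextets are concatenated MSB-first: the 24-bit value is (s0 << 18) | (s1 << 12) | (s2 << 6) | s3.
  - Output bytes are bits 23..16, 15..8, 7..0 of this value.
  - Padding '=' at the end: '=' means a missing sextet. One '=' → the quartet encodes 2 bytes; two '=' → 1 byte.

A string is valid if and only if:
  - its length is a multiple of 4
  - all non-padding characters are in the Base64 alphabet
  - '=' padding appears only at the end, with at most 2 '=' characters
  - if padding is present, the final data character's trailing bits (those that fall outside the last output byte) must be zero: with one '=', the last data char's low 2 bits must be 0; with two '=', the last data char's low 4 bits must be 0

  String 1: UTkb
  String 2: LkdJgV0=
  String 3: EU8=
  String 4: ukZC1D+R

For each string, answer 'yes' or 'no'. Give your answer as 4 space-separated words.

String 1: 'UTkb' → valid
String 2: 'LkdJgV0=' → valid
String 3: 'EU8=' → valid
String 4: 'ukZC1D+R' → valid

Answer: yes yes yes yes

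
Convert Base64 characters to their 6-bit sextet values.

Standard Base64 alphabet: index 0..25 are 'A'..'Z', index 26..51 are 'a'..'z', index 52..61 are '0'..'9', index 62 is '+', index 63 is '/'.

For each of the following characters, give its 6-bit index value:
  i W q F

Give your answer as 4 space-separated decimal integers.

'i': a..z range, 26 + ord('i') − ord('a') = 34
'W': A..Z range, ord('W') − ord('A') = 22
'q': a..z range, 26 + ord('q') − ord('a') = 42
'F': A..Z range, ord('F') − ord('A') = 5

Answer: 34 22 42 5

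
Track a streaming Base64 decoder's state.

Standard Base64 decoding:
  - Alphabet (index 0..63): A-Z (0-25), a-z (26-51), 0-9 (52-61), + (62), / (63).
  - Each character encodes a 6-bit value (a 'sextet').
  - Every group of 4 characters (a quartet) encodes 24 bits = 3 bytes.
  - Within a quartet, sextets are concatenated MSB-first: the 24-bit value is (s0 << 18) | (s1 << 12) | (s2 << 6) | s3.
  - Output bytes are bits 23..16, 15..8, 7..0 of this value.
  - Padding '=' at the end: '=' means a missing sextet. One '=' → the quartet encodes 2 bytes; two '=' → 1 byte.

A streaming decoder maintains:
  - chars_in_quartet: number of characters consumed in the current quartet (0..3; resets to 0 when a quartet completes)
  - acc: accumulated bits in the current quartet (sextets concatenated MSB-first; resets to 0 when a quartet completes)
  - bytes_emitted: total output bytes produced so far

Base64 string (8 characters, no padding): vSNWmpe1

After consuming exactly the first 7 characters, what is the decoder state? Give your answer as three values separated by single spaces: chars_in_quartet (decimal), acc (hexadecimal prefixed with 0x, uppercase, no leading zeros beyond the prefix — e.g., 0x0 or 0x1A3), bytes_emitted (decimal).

After char 0 ('v'=47): chars_in_quartet=1 acc=0x2F bytes_emitted=0
After char 1 ('S'=18): chars_in_quartet=2 acc=0xBD2 bytes_emitted=0
After char 2 ('N'=13): chars_in_quartet=3 acc=0x2F48D bytes_emitted=0
After char 3 ('W'=22): chars_in_quartet=4 acc=0xBD2356 -> emit BD 23 56, reset; bytes_emitted=3
After char 4 ('m'=38): chars_in_quartet=1 acc=0x26 bytes_emitted=3
After char 5 ('p'=41): chars_in_quartet=2 acc=0x9A9 bytes_emitted=3
After char 6 ('e'=30): chars_in_quartet=3 acc=0x26A5E bytes_emitted=3

Answer: 3 0x26A5E 3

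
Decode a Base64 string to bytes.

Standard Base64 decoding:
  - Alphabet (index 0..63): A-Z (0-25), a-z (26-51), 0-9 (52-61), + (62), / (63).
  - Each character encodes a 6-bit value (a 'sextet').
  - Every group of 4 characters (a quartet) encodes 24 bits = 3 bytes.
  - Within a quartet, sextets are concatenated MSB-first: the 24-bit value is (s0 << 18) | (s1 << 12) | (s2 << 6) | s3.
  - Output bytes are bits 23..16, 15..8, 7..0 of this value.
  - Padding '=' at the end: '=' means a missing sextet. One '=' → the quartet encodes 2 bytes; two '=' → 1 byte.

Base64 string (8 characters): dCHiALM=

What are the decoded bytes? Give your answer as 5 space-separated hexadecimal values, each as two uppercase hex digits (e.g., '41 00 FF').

After char 0 ('d'=29): chars_in_quartet=1 acc=0x1D bytes_emitted=0
After char 1 ('C'=2): chars_in_quartet=2 acc=0x742 bytes_emitted=0
After char 2 ('H'=7): chars_in_quartet=3 acc=0x1D087 bytes_emitted=0
After char 3 ('i'=34): chars_in_quartet=4 acc=0x7421E2 -> emit 74 21 E2, reset; bytes_emitted=3
After char 4 ('A'=0): chars_in_quartet=1 acc=0x0 bytes_emitted=3
After char 5 ('L'=11): chars_in_quartet=2 acc=0xB bytes_emitted=3
After char 6 ('M'=12): chars_in_quartet=3 acc=0x2CC bytes_emitted=3
Padding '=': partial quartet acc=0x2CC -> emit 00 B3; bytes_emitted=5

Answer: 74 21 E2 00 B3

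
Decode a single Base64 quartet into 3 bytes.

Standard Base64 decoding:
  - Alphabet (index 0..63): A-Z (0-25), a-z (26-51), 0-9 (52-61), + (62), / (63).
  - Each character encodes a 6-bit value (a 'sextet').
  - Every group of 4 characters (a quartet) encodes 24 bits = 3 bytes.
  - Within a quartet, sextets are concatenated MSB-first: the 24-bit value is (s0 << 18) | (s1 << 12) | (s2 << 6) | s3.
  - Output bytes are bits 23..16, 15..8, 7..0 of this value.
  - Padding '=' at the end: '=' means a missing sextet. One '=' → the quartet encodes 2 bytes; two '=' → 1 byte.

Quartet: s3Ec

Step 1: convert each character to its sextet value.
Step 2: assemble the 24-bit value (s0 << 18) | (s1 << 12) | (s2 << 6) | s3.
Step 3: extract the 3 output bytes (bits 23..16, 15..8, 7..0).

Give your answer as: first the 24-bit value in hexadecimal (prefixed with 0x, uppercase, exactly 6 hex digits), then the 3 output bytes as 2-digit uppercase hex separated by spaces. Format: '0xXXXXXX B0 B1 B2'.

Sextets: s=44, 3=55, E=4, c=28
24-bit: (44<<18) | (55<<12) | (4<<6) | 28
      = 0xB00000 | 0x037000 | 0x000100 | 0x00001C
      = 0xB3711C
Bytes: (v>>16)&0xFF=B3, (v>>8)&0xFF=71, v&0xFF=1C

Answer: 0xB3711C B3 71 1C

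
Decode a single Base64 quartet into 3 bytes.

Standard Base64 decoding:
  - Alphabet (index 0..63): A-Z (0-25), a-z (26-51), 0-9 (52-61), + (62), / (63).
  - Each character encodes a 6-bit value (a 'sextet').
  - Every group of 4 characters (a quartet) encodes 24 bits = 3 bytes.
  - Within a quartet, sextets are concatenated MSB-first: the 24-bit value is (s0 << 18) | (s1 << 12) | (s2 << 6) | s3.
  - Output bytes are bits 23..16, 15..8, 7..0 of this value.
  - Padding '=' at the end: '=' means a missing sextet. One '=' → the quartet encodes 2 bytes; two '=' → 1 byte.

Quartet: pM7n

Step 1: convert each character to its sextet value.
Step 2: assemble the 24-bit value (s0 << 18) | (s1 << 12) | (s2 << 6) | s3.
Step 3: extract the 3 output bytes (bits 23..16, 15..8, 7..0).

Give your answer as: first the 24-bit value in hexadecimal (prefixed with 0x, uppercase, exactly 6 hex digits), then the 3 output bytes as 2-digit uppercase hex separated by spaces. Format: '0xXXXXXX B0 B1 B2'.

Answer: 0xA4CEE7 A4 CE E7

Derivation:
Sextets: p=41, M=12, 7=59, n=39
24-bit: (41<<18) | (12<<12) | (59<<6) | 39
      = 0xA40000 | 0x00C000 | 0x000EC0 | 0x000027
      = 0xA4CEE7
Bytes: (v>>16)&0xFF=A4, (v>>8)&0xFF=CE, v&0xFF=E7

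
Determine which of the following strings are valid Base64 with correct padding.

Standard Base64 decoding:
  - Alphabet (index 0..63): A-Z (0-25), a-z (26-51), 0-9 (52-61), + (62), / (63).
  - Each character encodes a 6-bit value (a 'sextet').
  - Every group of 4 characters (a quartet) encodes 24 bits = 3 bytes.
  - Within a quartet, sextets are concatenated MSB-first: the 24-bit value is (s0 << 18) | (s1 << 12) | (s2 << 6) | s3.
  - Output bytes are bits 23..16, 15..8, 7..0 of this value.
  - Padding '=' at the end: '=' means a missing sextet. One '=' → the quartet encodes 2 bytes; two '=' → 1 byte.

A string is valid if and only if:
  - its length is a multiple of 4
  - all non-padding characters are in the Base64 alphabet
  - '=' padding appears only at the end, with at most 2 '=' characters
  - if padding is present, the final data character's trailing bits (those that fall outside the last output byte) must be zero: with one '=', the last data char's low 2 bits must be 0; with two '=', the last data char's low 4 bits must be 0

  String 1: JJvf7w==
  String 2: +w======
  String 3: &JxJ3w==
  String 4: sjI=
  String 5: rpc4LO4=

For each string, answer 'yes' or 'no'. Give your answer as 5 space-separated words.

String 1: 'JJvf7w==' → valid
String 2: '+w======' → invalid (6 pad chars (max 2))
String 3: '&JxJ3w==' → invalid (bad char(s): ['&'])
String 4: 'sjI=' → valid
String 5: 'rpc4LO4=' → valid

Answer: yes no no yes yes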